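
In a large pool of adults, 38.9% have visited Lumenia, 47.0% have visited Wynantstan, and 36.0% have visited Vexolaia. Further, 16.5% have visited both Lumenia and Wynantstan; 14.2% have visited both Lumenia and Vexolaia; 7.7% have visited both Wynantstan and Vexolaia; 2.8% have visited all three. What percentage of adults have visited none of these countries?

13.7%

P(at least one) = 38.9 + 47.0 + 36.0 − 16.5 − 14.2 − 7.7 + 2.8 = 86.3%
P(none) = 100% − 86.3% = 13.7%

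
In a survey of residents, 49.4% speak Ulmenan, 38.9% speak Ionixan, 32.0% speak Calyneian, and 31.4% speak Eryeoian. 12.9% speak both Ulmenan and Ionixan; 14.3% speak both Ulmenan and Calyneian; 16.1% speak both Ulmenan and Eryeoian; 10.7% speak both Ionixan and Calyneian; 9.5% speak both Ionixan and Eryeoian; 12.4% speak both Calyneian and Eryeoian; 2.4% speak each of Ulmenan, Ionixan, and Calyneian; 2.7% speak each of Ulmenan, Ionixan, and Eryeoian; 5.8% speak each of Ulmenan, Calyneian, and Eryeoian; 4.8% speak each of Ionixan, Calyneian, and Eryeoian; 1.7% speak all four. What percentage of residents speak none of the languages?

P(≥1) = 49.4 + 38.9 + 32.0 + 31.4 − 12.9 − 14.3 − 16.1 − 10.7 − 9.5 − 12.4 + 2.4 + 2.7 + 5.8 + 4.8 − 1.7 = 89.8%
P(none) = 100% − 89.8% = 10.2%

10.2%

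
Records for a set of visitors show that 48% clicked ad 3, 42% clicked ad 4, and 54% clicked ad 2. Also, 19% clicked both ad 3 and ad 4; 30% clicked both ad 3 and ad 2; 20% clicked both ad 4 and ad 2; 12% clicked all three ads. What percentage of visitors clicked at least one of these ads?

P(union) = 48 + 42 + 54 − 19 − 30 − 20 + 12 = 87%

87%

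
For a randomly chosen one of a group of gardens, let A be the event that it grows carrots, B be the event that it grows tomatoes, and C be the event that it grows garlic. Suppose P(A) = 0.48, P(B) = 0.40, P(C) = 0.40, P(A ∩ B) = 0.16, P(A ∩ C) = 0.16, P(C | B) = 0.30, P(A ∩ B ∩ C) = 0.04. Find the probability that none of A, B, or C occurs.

P(B ∩ C) = P(B)·P(C|B) = 0.40 × 0.30 = 0.12
By inclusion-exclusion,
P(A ∪ B ∪ C) = 0.48 + 0.40 + 0.40 − 0.16 − 0.16 − 0.12 + 0.04 = 0.88
P(none) = 1 − 0.88 = 0.12

0.12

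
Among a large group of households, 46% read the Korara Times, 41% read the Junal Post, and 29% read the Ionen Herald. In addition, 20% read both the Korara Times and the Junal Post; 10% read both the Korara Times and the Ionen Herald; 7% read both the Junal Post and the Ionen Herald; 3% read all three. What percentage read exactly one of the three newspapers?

51%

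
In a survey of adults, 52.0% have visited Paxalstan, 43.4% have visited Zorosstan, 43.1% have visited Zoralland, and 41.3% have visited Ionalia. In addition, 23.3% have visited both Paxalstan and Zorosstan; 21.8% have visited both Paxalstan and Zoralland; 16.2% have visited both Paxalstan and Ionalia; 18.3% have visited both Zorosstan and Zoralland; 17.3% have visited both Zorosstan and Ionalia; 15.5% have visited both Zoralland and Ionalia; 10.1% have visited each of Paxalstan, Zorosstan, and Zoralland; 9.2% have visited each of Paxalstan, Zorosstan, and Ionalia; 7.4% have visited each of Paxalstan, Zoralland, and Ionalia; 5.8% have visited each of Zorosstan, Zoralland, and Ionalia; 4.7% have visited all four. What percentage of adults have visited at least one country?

95.2%

P(union) = 52.0 + 43.4 + 43.1 + 41.3 − 23.3 − 21.8 − 16.2 − 18.3 − 17.3 − 15.5 + 10.1 + 9.2 + 7.4 + 5.8 − 4.7 = 95.2%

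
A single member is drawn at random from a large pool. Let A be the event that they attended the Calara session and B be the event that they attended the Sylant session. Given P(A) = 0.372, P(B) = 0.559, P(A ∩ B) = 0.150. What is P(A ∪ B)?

0.781

By inclusion–exclusion:
P(A ∪ B) = 0.372 + 0.559 − 0.150 = 0.781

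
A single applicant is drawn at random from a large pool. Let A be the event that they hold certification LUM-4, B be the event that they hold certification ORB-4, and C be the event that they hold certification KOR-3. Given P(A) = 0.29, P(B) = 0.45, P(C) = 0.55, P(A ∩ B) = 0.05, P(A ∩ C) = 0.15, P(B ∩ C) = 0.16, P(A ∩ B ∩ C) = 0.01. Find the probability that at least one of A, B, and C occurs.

0.94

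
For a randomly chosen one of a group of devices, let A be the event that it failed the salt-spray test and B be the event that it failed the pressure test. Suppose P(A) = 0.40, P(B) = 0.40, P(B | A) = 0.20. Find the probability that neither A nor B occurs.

P(A ∩ B) = P(A)·P(B|A) = 0.40 × 0.20 = 0.08
P(A ∪ B) = 0.40 + 0.40 − 0.08 = 0.72
P(none) = 1 − 0.72 = 0.28

0.28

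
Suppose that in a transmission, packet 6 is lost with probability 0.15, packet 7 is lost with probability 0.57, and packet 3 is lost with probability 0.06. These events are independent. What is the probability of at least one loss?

0.65643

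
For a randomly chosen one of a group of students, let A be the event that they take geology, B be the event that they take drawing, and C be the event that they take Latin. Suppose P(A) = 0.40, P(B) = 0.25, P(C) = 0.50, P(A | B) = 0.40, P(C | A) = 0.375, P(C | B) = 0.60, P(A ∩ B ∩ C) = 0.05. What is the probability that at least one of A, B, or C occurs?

0.80

P(A ∩ B) = P(B)·P(A|B) = 0.25 × 0.40 = 0.10
P(A ∩ C) = P(A)·P(C|A) = 0.40 × 0.375 = 0.15
P(B ∩ C) = P(B)·P(C|B) = 0.25 × 0.60 = 0.15
P(A ∪ B ∪ C) = 0.40 + 0.25 + 0.50 − 0.10 − 0.15 − 0.15 + 0.05 = 0.80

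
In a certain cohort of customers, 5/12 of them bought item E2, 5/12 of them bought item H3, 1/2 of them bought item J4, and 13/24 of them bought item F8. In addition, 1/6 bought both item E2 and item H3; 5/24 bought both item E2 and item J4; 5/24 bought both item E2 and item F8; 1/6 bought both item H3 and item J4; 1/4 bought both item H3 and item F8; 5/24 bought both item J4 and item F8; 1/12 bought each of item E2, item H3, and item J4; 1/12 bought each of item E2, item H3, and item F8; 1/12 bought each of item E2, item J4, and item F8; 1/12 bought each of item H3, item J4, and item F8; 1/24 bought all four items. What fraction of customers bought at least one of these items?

23/24

By inclusion-exclusion,
P(union) = 5/12 + 5/12 + 1/2 + 13/24 − 1/6 − 5/24 − 5/24 − 1/6 − 1/4 − 5/24 + 1/12 + 1/12 + 1/12 + 1/12 − 1/24 = 23/24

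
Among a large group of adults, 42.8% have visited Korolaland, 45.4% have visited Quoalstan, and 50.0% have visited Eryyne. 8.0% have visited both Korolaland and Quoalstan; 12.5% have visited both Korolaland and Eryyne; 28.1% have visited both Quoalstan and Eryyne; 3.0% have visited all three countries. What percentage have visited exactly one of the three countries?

P(exactly one) = 42.8 + 45.4 + 50.0 − 2·8.0 − 2·12.5 − 2·28.1 + 3·3.0 = 50.0%

50.0%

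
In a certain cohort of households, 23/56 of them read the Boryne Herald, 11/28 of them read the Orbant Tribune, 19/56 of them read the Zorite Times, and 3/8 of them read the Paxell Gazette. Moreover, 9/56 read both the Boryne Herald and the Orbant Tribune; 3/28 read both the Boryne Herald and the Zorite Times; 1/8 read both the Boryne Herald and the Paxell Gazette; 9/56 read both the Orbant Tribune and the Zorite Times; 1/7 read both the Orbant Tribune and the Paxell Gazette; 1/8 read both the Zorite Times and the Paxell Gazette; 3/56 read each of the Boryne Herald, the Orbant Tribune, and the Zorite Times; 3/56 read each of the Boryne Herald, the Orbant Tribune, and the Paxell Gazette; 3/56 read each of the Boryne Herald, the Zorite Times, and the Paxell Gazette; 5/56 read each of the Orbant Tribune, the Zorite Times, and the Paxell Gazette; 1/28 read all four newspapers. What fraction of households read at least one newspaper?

51/56

By inclusion-exclusion,
P(at least one) = 23/56 + 11/28 + 19/56 + 3/8 − 9/56 − 3/28 − 1/8 − 9/56 − 1/7 − 1/8 + 3/56 + 3/56 + 3/56 + 5/56 − 1/28 = 51/56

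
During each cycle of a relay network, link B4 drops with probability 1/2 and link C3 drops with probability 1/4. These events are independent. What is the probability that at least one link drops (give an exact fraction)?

5/8

Independence gives P(none) = ∏(1 − pᵢ).
P(none) = (1 − 1/2) × (1 − 1/4) = 1/2 × 3/4 = 3/8
P(at least one) = 1 − 3/8 = 5/8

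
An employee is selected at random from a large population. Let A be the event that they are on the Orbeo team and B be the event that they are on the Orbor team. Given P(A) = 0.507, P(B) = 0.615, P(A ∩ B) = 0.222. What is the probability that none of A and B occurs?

P(A ∪ B) = 0.507 + 0.615 − 0.222 = 0.900
P(none) = 1 − 0.900 = 0.100

0.100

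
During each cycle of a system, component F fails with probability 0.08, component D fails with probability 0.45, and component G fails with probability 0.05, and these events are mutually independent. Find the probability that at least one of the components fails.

Since the events are independent, P(none) is the product of the individual non-occurrence probabilities.
P(none) = (1 − 0.08) × (1 − 0.45) × (1 − 0.05) = 0.92 × 0.55 × 0.95 = 0.4807
P(at least one) = 1 − 0.4807 = 0.5193

0.5193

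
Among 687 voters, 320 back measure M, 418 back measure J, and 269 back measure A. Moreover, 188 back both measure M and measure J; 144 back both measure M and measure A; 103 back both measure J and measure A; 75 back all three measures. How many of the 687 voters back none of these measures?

|union| = 320 + 418 + 269 − 188 − 144 − 103 + 75 = 647
None: 687 − 647 = 40

40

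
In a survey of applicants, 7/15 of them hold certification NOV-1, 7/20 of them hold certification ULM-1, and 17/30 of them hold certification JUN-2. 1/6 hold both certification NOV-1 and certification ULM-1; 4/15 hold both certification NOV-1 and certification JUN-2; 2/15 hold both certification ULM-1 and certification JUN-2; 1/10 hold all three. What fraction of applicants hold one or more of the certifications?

Using inclusion–exclusion:
P(union) = 7/15 + 7/20 + 17/30 − 1/6 − 4/15 − 2/15 + 1/10 = 11/12

11/12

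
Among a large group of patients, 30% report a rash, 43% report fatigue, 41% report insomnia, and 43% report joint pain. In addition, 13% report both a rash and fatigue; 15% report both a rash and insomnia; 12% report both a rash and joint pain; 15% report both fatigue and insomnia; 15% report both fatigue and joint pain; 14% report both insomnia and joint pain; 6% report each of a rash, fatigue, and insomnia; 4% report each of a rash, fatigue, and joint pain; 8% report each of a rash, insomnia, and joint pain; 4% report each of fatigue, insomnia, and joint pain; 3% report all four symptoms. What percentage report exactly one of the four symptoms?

43%

Using the inclusion–exclusion count for exactly one event:
P(exactly one) = 30 + 43 + 41 + 43 − 2·13 − 2·15 − 2·12 − 2·15 − 2·15 − 2·14 + 3·6 + 3·4 + 3·8 + 3·4 − 4·3 = 43%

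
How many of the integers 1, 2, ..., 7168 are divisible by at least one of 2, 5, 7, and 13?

4901

⌊7168/2⌋ + ⌊7168/5⌋ + ⌊7168/7⌋ + ⌊7168/13⌋ − ⌊7168/10⌋ − ⌊7168/14⌋ − ⌊7168/26⌋ − ⌊7168/35⌋ − ⌊7168/65⌋ − ⌊7168/91⌋ + ⌊7168/70⌋ + ⌊7168/130⌋ + ⌊7168/182⌋ + ⌊7168/455⌋ − ⌊7168/910⌋ = 3584 + 1433 + 1024 + 551 − 716 − 512 − 275 − 204 − 110 − 78 + 102 + 55 + 39 + 15 − 7 = 4901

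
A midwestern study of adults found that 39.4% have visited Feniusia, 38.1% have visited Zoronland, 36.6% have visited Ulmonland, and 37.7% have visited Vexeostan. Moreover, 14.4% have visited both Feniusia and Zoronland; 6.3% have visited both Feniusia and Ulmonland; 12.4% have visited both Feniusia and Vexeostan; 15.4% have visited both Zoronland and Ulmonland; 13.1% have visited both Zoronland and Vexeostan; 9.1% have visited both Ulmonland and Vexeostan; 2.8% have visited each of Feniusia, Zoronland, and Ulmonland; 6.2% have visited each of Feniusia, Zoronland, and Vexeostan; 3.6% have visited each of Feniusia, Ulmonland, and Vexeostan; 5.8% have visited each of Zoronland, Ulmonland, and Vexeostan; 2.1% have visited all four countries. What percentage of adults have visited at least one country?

By inclusion–exclusion:
P(union) = 39.4 + 38.1 + 36.6 + 37.7 − 14.4 − 6.3 − 12.4 − 15.4 − 13.1 − 9.1 + 2.8 + 6.2 + 3.6 + 5.8 − 2.1 = 97.4%

97.4%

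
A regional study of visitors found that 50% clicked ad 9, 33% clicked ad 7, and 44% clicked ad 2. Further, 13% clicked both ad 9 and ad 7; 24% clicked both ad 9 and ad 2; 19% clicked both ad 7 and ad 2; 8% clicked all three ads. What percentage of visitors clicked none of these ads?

By inclusion–exclusion:
P(at least one) = 50 + 33 + 44 − 13 − 24 − 19 + 8 = 79%
P(none) = 100% − 79% = 21%

21%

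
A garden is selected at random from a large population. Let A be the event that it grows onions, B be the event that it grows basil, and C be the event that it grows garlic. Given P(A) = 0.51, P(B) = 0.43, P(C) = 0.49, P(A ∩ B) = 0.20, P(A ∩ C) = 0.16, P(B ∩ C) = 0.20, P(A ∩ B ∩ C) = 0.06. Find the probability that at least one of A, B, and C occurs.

0.93

Apply inclusion-exclusion:
P(A ∪ B ∪ C) = 0.51 + 0.43 + 0.49 − 0.20 − 0.16 − 0.20 + 0.06 = 0.93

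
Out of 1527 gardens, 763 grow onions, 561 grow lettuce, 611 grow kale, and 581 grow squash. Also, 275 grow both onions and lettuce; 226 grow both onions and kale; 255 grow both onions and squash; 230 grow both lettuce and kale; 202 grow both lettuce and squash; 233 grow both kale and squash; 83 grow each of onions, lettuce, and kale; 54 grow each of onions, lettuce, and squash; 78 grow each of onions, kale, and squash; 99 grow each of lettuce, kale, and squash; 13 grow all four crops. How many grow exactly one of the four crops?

By inclusion–exclusion (exactly-one form):
N(exactly one) = 763 + 561 + 611 + 581 − 2·275 − 2·226 − 2·255 − 2·230 − 2·202 − 2·233 + 3·83 + 3·54 + 3·78 + 3·99 − 4·13 = 564

564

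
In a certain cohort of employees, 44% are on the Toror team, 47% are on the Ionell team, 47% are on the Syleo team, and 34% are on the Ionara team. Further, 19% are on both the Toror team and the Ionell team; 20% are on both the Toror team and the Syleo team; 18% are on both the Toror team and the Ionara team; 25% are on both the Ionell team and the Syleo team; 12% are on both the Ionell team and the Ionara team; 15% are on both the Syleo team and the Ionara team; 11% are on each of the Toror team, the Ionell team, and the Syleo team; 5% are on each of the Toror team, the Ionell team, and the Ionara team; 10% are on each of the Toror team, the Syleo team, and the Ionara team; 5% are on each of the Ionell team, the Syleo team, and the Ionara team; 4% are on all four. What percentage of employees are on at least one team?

P(≥1) = 44 + 47 + 47 + 34 − 19 − 20 − 18 − 25 − 12 − 15 + 11 + 5 + 10 + 5 − 4 = 90%

90%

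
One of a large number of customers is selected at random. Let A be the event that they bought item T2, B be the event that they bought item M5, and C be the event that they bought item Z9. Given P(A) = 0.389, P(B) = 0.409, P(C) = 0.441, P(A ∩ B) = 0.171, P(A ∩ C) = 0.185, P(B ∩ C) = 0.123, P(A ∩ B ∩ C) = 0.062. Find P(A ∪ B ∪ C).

By inclusion–exclusion:
P(A ∪ B ∪ C) = 0.389 + 0.409 + 0.441 − 0.171 − 0.185 − 0.123 + 0.062 = 0.822

0.822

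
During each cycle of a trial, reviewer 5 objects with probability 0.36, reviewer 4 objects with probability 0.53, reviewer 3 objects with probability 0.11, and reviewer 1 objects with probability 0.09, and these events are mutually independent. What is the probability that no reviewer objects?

0.24361792

P(none) = (1 − 0.36) × (1 − 0.53) × (1 − 0.11) × (1 − 0.09) = 0.64 × 0.47 × 0.89 × 0.91 = 0.24361792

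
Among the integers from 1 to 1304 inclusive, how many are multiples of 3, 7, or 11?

626

Apply inclusion-exclusion:
434 + 186 + 118 − 62 − 39 − 16 + 5 = 626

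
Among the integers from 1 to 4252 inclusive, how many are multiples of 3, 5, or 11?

By inclusion-exclusion,
⌊4252/3⌋ + ⌊4252/5⌋ + ⌊4252/11⌋ − ⌊4252/15⌋ − ⌊4252/33⌋ − ⌊4252/55⌋ + ⌊4252/165⌋ = 1417 + 850 + 386 − 283 − 128 − 77 + 25 = 2190

2190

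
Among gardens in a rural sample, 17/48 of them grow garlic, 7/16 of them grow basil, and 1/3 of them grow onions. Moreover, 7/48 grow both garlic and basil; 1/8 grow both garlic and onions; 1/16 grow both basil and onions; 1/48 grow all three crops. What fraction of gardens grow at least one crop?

13/16

By inclusion–exclusion:
P(at least one) = 17/48 + 7/16 + 1/3 − 7/48 − 1/8 − 1/16 + 1/48 = 13/16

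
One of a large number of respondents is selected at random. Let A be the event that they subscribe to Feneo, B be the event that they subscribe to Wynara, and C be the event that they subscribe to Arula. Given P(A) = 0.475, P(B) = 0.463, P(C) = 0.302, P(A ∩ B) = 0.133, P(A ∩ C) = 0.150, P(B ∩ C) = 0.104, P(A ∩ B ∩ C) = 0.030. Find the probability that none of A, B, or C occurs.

Apply inclusion-exclusion:
P(A ∪ B ∪ C) = 0.475 + 0.463 + 0.302 − 0.133 − 0.150 − 0.104 + 0.030 = 0.883
P(none) = 1 − 0.883 = 0.117

0.117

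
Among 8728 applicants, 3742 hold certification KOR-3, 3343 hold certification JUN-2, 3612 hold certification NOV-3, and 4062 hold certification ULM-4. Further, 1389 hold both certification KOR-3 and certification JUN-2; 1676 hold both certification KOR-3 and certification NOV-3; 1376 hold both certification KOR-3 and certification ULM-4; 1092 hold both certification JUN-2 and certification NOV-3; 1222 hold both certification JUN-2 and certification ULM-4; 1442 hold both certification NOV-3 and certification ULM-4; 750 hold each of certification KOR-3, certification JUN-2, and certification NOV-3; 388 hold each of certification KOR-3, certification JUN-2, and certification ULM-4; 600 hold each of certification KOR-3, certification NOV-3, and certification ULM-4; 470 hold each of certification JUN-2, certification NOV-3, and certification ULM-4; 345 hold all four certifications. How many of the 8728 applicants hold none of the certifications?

303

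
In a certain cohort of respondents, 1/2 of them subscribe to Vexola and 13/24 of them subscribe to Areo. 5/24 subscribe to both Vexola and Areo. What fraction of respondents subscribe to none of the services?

By inclusion-exclusion,
P(union) = 1/2 + 13/24 − 5/24 = 5/6
P(none) = 1 − 5/6 = 1/6

1/6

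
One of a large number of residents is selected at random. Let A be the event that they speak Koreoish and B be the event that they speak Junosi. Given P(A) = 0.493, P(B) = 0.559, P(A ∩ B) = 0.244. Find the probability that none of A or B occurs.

0.192

By inclusion–exclusion:
P(A ∪ B) = 0.493 + 0.559 − 0.244 = 0.808
P(none) = 1 − 0.808 = 0.192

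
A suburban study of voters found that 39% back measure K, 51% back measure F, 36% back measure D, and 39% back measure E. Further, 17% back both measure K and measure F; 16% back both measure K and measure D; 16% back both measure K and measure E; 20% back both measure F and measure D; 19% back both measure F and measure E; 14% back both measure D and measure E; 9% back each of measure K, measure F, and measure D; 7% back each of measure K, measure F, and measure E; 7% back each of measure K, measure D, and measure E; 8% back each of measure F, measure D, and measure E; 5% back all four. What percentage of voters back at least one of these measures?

89%

Using inclusion–exclusion:
P(≥1) = 39 + 51 + 36 + 39 − 17 − 16 − 16 − 20 − 19 − 14 + 9 + 7 + 7 + 8 − 5 = 89%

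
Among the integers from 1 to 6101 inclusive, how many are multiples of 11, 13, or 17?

1282

Inclusion–exclusion gives
554 + 469 + 358 − 42 − 32 − 27 + 2 = 1282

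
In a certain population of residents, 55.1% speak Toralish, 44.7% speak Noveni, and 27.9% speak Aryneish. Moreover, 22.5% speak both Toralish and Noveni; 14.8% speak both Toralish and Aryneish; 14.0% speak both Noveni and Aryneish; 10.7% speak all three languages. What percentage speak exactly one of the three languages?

57.2%

Using the inclusion–exclusion count for exactly one event:
P(exactly one) = 55.1 + 44.7 + 27.9 − 2·22.5 − 2·14.8 − 2·14.0 + 3·10.7 = 57.2%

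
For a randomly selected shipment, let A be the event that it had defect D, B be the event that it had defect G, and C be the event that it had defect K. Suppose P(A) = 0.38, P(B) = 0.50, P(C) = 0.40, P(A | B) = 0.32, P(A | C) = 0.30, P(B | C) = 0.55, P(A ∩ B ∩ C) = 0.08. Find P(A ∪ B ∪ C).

P(A ∩ B) = P(B)·P(A|B) = 0.50 × 0.32 = 0.16
P(A ∩ C) = P(C)·P(A|C) = 0.40 × 0.30 = 0.12
P(B ∩ C) = P(C)·P(B|C) = 0.40 × 0.55 = 0.22
Using inclusion–exclusion:
P(A ∪ B ∪ C) = 0.38 + 0.50 + 0.40 − 0.16 − 0.12 − 0.22 + 0.08 = 0.86

0.86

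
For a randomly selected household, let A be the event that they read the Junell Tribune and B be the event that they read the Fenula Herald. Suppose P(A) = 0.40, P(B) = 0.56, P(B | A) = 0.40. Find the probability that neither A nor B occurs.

0.20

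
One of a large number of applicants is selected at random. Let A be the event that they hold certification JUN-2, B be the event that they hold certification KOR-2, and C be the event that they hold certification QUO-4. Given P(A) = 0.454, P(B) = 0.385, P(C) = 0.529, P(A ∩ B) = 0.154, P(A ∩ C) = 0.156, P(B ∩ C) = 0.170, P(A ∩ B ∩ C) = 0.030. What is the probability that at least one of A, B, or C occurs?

P(A ∪ B ∪ C) = 0.454 + 0.385 + 0.529 − 0.154 − 0.156 − 0.170 + 0.030 = 0.918

0.918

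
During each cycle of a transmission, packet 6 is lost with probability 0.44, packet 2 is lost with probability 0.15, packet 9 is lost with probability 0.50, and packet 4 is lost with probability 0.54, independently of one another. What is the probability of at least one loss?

P(none) = (1 − 0.44) × (1 − 0.15) × (1 − 0.50) × (1 − 0.54) = 0.56 × 0.85 × 0.50 × 0.46 = 0.10948
P(at least one) = 1 − 0.10948 = 0.89052

0.89052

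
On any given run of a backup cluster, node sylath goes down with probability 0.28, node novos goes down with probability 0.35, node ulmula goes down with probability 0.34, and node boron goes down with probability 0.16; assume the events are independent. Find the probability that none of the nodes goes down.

0.2594592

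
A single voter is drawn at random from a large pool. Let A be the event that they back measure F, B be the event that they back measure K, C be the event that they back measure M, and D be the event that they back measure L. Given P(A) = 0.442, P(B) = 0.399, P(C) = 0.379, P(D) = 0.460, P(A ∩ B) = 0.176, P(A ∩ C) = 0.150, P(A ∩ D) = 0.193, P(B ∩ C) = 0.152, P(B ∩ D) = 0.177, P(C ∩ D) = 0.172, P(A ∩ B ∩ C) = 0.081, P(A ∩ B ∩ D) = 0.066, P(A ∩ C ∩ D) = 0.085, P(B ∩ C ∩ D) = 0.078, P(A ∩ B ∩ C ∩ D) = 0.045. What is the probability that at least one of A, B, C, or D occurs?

0.925

P(A ∪ B ∪ C ∪ D) = 0.442 + 0.399 + 0.379 + 0.460 − 0.176 − 0.150 − 0.193 − 0.152 − 0.177 − 0.172 + 0.081 + 0.066 + 0.085 + 0.078 − 0.045 = 0.925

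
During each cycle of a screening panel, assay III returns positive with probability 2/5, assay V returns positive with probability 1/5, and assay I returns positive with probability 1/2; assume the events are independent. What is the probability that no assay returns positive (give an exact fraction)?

Independence gives P(none) = ∏(1 − pᵢ).
P(none) = (1 − 2/5) × (1 − 1/5) × (1 − 1/2) = 3/5 × 4/5 × 1/2 = 6/25

6/25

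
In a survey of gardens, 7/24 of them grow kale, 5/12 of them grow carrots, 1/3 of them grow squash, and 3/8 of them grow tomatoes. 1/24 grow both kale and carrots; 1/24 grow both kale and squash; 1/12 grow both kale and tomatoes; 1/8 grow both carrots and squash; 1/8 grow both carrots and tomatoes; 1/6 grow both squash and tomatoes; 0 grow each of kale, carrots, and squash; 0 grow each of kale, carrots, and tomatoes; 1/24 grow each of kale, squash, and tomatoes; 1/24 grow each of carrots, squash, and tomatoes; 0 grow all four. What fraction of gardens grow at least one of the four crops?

P(union) = 7/24 + 5/12 + 1/3 + 3/8 − 1/24 − 1/24 − 1/12 − 1/8 − 1/8 − 1/6 + 0 + 0 + 1/24 + 1/24 − 0 = 11/12

11/12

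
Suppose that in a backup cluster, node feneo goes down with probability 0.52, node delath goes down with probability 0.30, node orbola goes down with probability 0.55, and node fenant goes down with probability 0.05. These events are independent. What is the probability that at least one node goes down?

0.85636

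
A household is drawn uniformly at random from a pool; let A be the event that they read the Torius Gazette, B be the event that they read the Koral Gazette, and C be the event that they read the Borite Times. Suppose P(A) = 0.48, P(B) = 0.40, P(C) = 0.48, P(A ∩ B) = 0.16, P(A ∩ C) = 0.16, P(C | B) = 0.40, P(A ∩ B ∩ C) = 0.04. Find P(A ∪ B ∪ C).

P(B ∩ C) = P(B)·P(C|B) = 0.40 × 0.40 = 0.16
Inclusion–exclusion gives
P(A ∪ B ∪ C) = 0.48 + 0.40 + 0.48 − 0.16 − 0.16 − 0.16 + 0.04 = 0.92

0.92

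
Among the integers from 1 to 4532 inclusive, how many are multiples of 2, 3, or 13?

floor(4532/2) + floor(4532/3) + floor(4532/13) − floor(4532/6) − floor(4532/26) − floor(4532/39) + floor(4532/78) = 2266 + 1510 + 348 − 755 − 174 − 116 + 58 = 3137

3137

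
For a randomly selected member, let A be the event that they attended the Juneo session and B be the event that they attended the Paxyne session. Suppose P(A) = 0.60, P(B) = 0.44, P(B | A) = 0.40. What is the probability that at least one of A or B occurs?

0.80

P(A ∩ B) = P(A)·P(B|A) = 0.60 × 0.40 = 0.24
Using inclusion–exclusion:
P(A ∪ B) = 0.60 + 0.44 − 0.24 = 0.80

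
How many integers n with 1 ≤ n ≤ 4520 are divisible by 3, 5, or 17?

1506 + 904 + 265 − 301 − 88 − 53 + 17 = 2250

2250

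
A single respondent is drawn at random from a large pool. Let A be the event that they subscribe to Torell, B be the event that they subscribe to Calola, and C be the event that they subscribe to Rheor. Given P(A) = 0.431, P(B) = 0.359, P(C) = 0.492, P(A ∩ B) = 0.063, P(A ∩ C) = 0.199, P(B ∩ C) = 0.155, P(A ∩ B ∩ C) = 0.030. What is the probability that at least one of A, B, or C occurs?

0.895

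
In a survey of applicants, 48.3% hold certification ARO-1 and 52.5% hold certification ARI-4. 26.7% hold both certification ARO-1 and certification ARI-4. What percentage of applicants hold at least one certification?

P(≥1) = 48.3 + 52.5 − 26.7 = 74.1%

74.1%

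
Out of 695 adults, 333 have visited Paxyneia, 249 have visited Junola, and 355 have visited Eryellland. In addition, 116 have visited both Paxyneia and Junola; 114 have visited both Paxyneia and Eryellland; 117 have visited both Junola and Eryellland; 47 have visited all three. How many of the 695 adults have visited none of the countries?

58

|at least one| = 333 + 249 + 355 − 116 − 114 − 117 + 47 = 637
None: 695 − 637 = 58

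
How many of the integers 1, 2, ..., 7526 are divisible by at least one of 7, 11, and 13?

2113

By inclusion-exclusion,
1075 + 684 + 578 − 97 − 82 − 52 + 7 = 2113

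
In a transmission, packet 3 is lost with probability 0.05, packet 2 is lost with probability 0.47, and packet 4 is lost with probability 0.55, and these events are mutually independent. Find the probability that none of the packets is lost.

P(none) = (1 − 0.05) × (1 − 0.47) × (1 − 0.55) = 0.95 × 0.53 × 0.45 = 0.226575

0.226575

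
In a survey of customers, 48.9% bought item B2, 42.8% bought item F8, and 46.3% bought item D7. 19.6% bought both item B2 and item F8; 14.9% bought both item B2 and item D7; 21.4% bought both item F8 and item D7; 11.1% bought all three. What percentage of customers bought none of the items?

6.8%

P(≥1) = 48.9 + 42.8 + 46.3 − 19.6 − 14.9 − 21.4 + 11.1 = 93.2%
P(none) = 100% − 93.2% = 6.8%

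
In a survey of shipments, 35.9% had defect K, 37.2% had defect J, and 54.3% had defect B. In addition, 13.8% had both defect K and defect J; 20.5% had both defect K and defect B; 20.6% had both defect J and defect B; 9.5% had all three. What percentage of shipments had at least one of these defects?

82.0%

P(at least one) = 35.9 + 37.2 + 54.3 − 13.8 − 20.5 − 20.6 + 9.5 = 82.0%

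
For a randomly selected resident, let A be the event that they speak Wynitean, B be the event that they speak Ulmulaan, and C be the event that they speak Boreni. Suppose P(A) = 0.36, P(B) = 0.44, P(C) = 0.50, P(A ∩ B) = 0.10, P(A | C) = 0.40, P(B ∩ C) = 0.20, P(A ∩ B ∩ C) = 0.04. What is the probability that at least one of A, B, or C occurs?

0.84

P(A ∩ C) = P(C)·P(A|C) = 0.50 × 0.40 = 0.20
P(A ∪ B ∪ C) = 0.36 + 0.44 + 0.50 − 0.10 − 0.20 − 0.20 + 0.04 = 0.84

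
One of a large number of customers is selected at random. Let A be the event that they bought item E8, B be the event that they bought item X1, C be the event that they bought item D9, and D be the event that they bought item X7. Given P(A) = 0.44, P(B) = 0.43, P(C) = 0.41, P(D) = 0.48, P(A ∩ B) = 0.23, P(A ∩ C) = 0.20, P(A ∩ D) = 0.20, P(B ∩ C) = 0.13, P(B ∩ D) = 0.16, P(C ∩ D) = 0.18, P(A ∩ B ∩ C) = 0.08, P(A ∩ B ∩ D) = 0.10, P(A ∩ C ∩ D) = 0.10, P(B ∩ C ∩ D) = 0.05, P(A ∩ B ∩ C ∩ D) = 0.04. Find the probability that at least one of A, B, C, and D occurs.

0.95

Using inclusion–exclusion:
P(A ∪ B ∪ C ∪ D) = 0.44 + 0.43 + 0.41 + 0.48 − 0.23 − 0.20 − 0.20 − 0.13 − 0.16 − 0.18 + 0.08 + 0.10 + 0.10 + 0.05 − 0.04 = 0.95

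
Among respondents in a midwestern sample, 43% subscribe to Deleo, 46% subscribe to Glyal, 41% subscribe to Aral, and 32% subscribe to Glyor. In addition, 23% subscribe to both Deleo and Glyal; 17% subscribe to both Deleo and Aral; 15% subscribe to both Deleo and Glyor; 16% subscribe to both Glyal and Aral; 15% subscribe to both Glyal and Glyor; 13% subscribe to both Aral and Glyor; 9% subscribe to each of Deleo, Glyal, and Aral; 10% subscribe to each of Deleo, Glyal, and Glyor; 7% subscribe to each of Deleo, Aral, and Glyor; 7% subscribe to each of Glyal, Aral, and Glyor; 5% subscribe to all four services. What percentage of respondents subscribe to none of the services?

9%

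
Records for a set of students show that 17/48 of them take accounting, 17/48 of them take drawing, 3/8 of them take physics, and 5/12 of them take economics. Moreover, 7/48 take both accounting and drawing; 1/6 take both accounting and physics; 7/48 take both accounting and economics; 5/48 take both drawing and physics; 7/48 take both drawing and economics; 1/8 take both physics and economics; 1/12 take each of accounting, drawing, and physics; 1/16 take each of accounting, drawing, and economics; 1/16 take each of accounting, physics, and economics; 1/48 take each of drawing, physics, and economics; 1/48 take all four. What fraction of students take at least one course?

7/8

By inclusion-exclusion,
P(at least one) = 17/48 + 17/48 + 3/8 + 5/12 − 7/48 − 1/6 − 7/48 − 5/48 − 7/48 − 1/8 + 1/12 + 1/16 + 1/16 + 1/48 − 1/48 = 7/8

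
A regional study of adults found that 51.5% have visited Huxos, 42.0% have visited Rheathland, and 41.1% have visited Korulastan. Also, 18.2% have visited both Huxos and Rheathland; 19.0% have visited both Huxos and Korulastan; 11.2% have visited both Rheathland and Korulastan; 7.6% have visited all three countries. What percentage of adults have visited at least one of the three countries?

P(≥1) = 51.5 + 42.0 + 41.1 − 18.2 − 19.0 − 11.2 + 7.6 = 93.8%

93.8%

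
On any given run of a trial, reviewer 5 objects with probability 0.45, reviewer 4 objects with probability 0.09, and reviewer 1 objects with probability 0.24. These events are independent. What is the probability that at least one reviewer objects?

P(none) = (1 − 0.45) × (1 − 0.09) × (1 − 0.24) = 0.55 × 0.91 × 0.76 = 0.38038
P(at least one) = 1 − 0.38038 = 0.61962

0.61962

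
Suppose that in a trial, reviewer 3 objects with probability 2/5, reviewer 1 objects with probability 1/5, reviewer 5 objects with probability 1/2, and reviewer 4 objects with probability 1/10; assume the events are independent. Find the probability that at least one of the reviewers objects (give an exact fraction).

98/125

P(none) = (1 − 2/5) × (1 − 1/5) × (1 − 1/2) × (1 − 1/10) = 3/5 × 4/5 × 1/2 × 9/10 = 27/125
P(at least one) = 1 − 27/125 = 98/125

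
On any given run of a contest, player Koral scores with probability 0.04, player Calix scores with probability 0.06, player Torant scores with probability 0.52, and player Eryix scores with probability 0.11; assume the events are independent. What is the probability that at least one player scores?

0.61449472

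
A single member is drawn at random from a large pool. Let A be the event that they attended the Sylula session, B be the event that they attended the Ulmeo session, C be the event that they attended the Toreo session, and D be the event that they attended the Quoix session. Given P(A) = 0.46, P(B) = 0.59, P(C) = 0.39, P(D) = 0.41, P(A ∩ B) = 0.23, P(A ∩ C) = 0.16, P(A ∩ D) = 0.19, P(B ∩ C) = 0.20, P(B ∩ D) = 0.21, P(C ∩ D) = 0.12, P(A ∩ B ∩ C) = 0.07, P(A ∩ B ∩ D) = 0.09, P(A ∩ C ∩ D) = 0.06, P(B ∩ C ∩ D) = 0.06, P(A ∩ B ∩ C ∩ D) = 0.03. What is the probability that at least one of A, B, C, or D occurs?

0.99

P(A ∪ B ∪ C ∪ D) = 0.46 + 0.59 + 0.39 + 0.41 − 0.23 − 0.16 − 0.19 − 0.20 − 0.21 − 0.12 + 0.07 + 0.09 + 0.06 + 0.06 − 0.03 = 0.99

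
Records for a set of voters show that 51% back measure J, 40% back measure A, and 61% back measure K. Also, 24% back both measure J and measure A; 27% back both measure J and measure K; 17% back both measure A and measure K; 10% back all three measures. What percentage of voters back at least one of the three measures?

94%

P(union) = 51 + 40 + 61 − 24 − 27 − 17 + 10 = 94%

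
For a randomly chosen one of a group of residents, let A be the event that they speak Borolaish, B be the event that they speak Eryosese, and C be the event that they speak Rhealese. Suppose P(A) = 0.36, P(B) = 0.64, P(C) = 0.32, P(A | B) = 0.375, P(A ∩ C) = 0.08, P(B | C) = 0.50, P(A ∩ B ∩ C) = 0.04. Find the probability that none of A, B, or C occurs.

0.12

P(A ∩ B) = P(B)·P(A|B) = 0.64 × 0.375 = 0.24
P(B ∩ C) = P(C)·P(B|C) = 0.32 × 0.50 = 0.16
By inclusion-exclusion,
P(A ∪ B ∪ C) = 0.36 + 0.64 + 0.32 − 0.24 − 0.08 − 0.16 + 0.04 = 0.88
P(none) = 1 − 0.88 = 0.12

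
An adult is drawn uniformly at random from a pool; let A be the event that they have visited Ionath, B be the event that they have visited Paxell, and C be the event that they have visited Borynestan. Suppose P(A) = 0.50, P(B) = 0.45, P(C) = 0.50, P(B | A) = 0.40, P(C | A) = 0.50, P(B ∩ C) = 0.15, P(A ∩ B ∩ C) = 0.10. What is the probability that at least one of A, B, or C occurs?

P(A ∩ B) = P(A)·P(B|A) = 0.50 × 0.40 = 0.20
P(A ∩ C) = P(A)·P(C|A) = 0.50 × 0.50 = 0.25
P(A ∪ B ∪ C) = 0.50 + 0.45 + 0.50 − 0.20 − 0.25 − 0.15 + 0.10 = 0.95

0.95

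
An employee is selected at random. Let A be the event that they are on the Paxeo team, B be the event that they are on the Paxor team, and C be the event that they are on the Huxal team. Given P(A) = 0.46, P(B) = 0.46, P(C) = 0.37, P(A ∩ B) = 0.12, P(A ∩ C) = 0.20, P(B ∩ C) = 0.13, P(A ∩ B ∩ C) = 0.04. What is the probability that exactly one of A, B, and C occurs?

0.51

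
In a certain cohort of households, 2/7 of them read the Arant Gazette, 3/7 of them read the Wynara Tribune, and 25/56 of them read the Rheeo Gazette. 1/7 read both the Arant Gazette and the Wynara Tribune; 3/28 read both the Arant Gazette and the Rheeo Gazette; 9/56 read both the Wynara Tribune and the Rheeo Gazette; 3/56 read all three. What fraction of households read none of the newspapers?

11/56

P(≥1) = 2/7 + 3/7 + 25/56 − 1/7 − 3/28 − 9/56 + 3/56 = 45/56
P(none) = 1 − 45/56 = 11/56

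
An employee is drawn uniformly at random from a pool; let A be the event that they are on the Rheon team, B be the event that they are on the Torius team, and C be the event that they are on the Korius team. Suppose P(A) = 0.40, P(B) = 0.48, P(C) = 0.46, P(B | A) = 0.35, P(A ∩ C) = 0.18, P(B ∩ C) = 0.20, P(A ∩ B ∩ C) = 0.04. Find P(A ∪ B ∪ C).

P(A ∩ B) = P(A)·P(B|A) = 0.40 × 0.35 = 0.14
P(A ∪ B ∪ C) = 0.40 + 0.48 + 0.46 − 0.14 − 0.18 − 0.20 + 0.04 = 0.86

0.86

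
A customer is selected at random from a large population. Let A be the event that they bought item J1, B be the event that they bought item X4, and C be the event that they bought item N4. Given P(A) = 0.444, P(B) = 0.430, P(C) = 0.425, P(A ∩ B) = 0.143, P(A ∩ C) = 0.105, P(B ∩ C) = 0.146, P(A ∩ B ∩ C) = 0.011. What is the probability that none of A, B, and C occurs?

0.084

P(A ∪ B ∪ C) = 0.444 + 0.430 + 0.425 − 0.143 − 0.105 − 0.146 + 0.011 = 0.916
P(none) = 1 − 0.916 = 0.084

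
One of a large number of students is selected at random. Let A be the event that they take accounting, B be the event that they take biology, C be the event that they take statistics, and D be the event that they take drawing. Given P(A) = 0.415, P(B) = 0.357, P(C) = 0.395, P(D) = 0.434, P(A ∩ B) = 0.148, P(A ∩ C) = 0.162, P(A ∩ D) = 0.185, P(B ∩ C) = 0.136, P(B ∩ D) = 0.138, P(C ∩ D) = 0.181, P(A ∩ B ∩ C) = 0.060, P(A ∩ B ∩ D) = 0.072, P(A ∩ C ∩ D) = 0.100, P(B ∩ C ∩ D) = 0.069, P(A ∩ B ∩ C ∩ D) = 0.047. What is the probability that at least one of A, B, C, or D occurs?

By inclusion–exclusion:
P(A ∪ B ∪ C ∪ D) = 0.415 + 0.357 + 0.395 + 0.434 − 0.148 − 0.162 − 0.185 − 0.136 − 0.138 − 0.181 + 0.060 + 0.072 + 0.100 + 0.069 − 0.047 = 0.905

0.905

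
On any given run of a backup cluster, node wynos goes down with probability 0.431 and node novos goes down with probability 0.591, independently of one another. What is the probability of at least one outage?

0.767279

Independence gives P(none) = ∏(1 − pᵢ).
P(none) = (1 − 0.431) × (1 − 0.591) = 0.569 × 0.409 = 0.232721
P(at least one) = 1 − 0.232721 = 0.767279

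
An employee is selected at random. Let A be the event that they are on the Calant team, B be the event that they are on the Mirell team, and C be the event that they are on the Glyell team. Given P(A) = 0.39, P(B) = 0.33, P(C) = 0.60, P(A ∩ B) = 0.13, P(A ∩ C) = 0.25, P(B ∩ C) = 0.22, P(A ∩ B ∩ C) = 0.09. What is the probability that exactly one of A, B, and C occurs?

P(exactly one) = 0.39 + 0.33 + 0.60 − 2·0.13 − 2·0.25 − 2·0.22 + 3·0.09 = 0.39

0.39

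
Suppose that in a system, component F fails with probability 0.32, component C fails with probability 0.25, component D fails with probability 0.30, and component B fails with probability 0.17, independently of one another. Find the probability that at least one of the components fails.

0.70369

P(none) = (1 − 0.32) × (1 − 0.25) × (1 − 0.30) × (1 − 0.17) = 0.68 × 0.75 × 0.70 × 0.83 = 0.29631
P(at least one) = 1 − 0.29631 = 0.70369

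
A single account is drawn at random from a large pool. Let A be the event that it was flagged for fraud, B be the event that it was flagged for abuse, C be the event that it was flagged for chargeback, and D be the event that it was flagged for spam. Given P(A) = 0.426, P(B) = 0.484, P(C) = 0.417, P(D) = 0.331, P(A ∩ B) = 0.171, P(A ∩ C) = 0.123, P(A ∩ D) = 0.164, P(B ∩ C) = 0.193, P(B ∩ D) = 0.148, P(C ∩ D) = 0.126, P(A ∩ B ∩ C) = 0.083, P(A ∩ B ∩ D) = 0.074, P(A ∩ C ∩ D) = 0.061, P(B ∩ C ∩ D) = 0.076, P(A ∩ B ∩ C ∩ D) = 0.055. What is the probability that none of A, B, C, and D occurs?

By inclusion–exclusion:
P(A ∪ B ∪ C ∪ D) = 0.426 + 0.484 + 0.417 + 0.331 − 0.171 − 0.123 − 0.164 − 0.193 − 0.148 − 0.126 + 0.083 + 0.074 + 0.061 + 0.076 − 0.055 = 0.972
P(none) = 1 − 0.972 = 0.028

0.028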